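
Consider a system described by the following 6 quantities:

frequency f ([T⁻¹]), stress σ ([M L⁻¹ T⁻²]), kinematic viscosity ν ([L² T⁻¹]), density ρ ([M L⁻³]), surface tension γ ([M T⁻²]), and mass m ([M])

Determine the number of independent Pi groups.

3

There are 6 variables and 3 base dimensions (M, L, T).
The dimension matrix has rank 3.
Independent dimensionless groups: 6 − 3 = 3.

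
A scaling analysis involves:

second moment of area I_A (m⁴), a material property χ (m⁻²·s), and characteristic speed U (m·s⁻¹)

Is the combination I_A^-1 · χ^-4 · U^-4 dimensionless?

yes

Sum the exponent of each base dimension across the product:
  L: −[I_A]_L − 4·[χ]_L − 4·[U]_L = −(4) − 4·(-2) − 4·(1) = 0
  T: −[I_A]_T − 4·[χ]_T − 4·[U]_T = −(0) − 4·(1) − 4·(-1) = 0
All base exponents vanish — dimensionless.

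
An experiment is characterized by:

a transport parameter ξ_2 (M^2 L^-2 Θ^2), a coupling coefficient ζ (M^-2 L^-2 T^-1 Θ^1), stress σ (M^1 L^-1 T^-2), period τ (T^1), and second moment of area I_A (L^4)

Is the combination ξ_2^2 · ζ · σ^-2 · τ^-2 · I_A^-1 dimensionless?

Sum the exponent of each base dimension across the product:
  M: 2·[ξ_2]_M + [ζ]_M − 2·[σ]_M − 2·[τ]_M − [I_A]_M = 2·(2) + (-2) − 2·(1) − 2·(0) − (0) = 0
  L: 2·[ξ_2]_L + [ζ]_L − 2·[σ]_L − 2·[τ]_L − [I_A]_L = 2·(-2) + (-2) − 2·(-1) − 2·(0) − (4) = -8
  T: 2·[ξ_2]_T + [ζ]_T − 2·[σ]_T − 2·[τ]_T − [I_A]_T = 2·(0) + (-1) − 2·(-2) − 2·(1) − (0) = 1
  Θ: 2·[ξ_2]_Θ + [ζ]_Θ − 2·[σ]_Θ − 2·[τ]_Θ − [I_A]_Θ = 2·(2) + (1) − 2·(0) − 2·(0) − (0) = 5
Net dimensions [L⁻⁸ T Θ⁵] ≠ [1] — not dimensionless.

no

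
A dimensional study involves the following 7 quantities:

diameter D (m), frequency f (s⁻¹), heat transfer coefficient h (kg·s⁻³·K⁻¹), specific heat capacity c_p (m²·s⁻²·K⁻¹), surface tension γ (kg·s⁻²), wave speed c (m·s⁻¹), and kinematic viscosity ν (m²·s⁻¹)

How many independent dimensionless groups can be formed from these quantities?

There are 7 variables and 4 base dimensions (M, L, T, Θ).
The dimension matrix has rank 4.
Independent dimensionless groups: 7 − 4 = 3.

3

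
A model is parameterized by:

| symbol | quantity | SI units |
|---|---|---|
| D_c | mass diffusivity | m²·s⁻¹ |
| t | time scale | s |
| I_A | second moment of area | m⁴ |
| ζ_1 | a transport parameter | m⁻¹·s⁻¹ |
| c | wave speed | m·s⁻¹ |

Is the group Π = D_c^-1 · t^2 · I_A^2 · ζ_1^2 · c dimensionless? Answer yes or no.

Sum the exponent of each base dimension across the product:
  L: −[D_c]_L + 2·[t]_L + 2·[I_A]_L + 2·[ζ_1]_L + [c]_L = −(2) + 2·(0) + 2·(4) + 2·(-1) + (1) = 5
  T: −[D_c]_T + 2·[t]_T + 2·[I_A]_T + 2·[ζ_1]_T + [c]_T = −(-1) + 2·(1) + 2·(0) + 2·(-1) + (-1) = 0
Net dimensions [L⁵] ≠ [1] — not dimensionless.

no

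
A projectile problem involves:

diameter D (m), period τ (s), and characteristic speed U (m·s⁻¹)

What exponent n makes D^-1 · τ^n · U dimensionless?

Balance the T exponent: (1)·n from τ, plus −(0) + (-1) = -1 from the rest, must sum to zero.
n − 1 = 0, so n = 1.

1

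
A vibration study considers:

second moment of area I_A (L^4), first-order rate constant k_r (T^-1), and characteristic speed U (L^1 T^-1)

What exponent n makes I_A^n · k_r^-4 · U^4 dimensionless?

-1

Balance the L exponent: (4)·n from I_A, plus −4·(0) + 4·(1) = 4 from the rest, must sum to zero.
4n + 4 = 0, so n = -1.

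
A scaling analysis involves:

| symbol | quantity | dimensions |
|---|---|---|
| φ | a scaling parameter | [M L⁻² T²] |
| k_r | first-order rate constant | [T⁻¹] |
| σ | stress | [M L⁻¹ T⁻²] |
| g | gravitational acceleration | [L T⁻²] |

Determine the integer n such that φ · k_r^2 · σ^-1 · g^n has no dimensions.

1

Balance the L exponent: (1)·n from g, plus (-2) + 2·(0) − (-1) = -1 from the rest, must sum to zero.
n − 1 = 0, so n = 1.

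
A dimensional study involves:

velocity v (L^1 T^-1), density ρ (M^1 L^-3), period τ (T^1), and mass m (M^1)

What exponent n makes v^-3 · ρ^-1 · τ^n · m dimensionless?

-3

Balance the T exponent: (1)·n from τ, plus −3·(-1) − (0) + (0) = 3 from the rest, must sum to zero.
n + 3 = 0, so n = -3.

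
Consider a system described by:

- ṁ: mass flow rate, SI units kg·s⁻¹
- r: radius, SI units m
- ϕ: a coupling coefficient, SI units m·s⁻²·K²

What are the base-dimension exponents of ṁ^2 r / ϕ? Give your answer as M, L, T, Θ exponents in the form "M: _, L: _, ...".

M: 2, L: 0, T: 0, Θ: -2

Collect each base-dimension exponent across the product:
  M: 2·(1) + (0) − (0) = 2
  L: 2·(0) + (1) − (1) = 0
  T: 2·(-1) + (0) − (-2) = 0
  Θ: 2·(0) + (0) − (2) = -2
So the dimensions are [M² Θ⁻²].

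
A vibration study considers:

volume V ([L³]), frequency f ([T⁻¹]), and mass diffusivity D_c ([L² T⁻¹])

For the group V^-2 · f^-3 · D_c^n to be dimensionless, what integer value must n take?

Balance the L exponent: (2)·n from D_c, plus −2·(3) − 3·(0) = -6 from the rest, must sum to zero.
2n − 6 = 0, so n = 3.

3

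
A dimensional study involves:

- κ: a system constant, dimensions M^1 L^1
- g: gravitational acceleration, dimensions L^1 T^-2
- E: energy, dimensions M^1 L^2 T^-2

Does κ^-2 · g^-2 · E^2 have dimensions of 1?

Sum the exponent of each base dimension across the product:
  M: −2·[κ]_M − 2·[g]_M + 2·[E]_M = −2·(1) − 2·(0) + 2·(1) = 0
  L: −2·[κ]_L − 2·[g]_L + 2·[E]_L = −2·(1) − 2·(1) + 2·(2) = 0
  T: −2·[κ]_T − 2·[g]_T + 2·[E]_T = −2·(0) − 2·(-2) + 2·(-2) = 0
All base exponents vanish — dimensionless.

yes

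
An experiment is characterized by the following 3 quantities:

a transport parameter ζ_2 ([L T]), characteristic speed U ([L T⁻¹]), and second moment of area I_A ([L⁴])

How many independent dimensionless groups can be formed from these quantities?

There are 3 variables and 2 base dimensions (L, T).
The dimension matrix has rank 2.
Independent dimensionless groups: 3 − 2 = 1.

1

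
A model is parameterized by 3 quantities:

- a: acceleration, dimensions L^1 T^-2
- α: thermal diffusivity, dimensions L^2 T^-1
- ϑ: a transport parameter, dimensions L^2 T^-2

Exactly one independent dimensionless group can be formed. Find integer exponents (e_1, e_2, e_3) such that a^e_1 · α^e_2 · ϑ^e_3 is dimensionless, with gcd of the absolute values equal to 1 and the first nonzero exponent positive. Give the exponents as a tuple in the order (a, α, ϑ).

(2, 2, -3)

L: e_1·(1) + e_2·(2) + e_3·(2) = 0
T: e_1·(-2) + e_2·(-1) + e_3·(-2) = 0
Solving this homogeneous linear system for the smallest-integer solution (first nonzero entry positive) gives (2, 2, -3).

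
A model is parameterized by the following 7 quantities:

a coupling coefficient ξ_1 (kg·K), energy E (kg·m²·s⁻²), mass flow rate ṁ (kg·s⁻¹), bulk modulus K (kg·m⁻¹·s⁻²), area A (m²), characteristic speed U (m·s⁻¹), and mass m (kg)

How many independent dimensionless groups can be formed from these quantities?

There are 7 variables and 4 base dimensions (M, L, T, Θ).
The dimension matrix has rank 4.
Independent dimensionless groups: 7 − 4 = 3.

3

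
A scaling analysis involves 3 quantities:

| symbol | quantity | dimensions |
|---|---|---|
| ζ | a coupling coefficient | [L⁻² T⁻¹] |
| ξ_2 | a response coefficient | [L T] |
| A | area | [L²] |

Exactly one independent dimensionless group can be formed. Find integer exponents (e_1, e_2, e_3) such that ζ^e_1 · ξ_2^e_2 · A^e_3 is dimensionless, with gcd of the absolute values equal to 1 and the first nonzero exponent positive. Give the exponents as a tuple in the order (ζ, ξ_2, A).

L: e_1·(-2) + e_2·(1) + e_3·(2) = 0
T: e_1·(-1) + e_2·(1) + e_3·(0) = 0
Solving this homogeneous linear system for the smallest-integer solution (first nonzero entry positive) gives (2, 2, 1).

(2, 2, 1)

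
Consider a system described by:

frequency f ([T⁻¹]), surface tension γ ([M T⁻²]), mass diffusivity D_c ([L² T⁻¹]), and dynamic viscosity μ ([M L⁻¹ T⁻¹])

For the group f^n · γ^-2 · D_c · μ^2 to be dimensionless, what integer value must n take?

Balance the T exponent: (-1)·n from f, plus −2·(-2) + (-1) + 2·(-1) = 1 from the rest, must sum to zero.
−n + 1 = 0, so n = 1.

1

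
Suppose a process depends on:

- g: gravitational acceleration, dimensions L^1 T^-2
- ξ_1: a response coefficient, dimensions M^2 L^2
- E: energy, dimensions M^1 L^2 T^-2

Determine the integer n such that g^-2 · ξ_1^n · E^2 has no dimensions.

-1

Balance the M exponent: (2)·n from ξ_1, plus −2·(0) + 2·(1) = 2 from the rest, must sum to zero.
2n + 2 = 0, so n = -1.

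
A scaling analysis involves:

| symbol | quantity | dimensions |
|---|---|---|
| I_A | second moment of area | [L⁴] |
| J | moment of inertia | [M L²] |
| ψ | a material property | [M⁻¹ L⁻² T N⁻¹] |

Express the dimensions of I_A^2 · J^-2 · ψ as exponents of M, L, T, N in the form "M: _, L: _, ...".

M: -3, L: 2, T: 1, N: -1

Collect each base-dimension exponent across the product:
  M: 2·(0) − 2·(1) + (-1) = -3
  L: 2·(4) − 2·(2) + (-2) = 2
  T: 2·(0) − 2·(0) + (1) = 1
  N: 2·(0) − 2·(0) + (-1) = -1
So the dimensions are [M⁻³ L² T N⁻¹].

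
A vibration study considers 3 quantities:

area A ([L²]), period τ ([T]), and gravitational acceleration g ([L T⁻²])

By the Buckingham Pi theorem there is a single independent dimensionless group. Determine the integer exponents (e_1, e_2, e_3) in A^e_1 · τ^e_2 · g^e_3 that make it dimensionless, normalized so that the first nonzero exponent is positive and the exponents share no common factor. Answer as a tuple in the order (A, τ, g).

L: e_1·(2) + e_2·(0) + e_3·(1) = 0
T: e_1·(0) + e_2·(1) + e_3·(-2) = 0
Solving this homogeneous linear system for the smallest-integer solution (first nonzero entry positive) gives (1, -4, -2).

(1, -4, -2)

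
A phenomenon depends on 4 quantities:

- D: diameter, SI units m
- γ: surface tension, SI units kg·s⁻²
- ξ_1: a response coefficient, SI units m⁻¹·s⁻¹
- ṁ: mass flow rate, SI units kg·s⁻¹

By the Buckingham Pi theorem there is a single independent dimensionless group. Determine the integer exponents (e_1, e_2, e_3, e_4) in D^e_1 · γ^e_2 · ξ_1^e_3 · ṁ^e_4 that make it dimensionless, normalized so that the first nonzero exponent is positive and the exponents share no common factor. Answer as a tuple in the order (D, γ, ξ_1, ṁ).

M: e_1·(0) + e_2·(1) + e_3·(0) + e_4·(1) = 0
L: e_1·(1) + e_2·(0) + e_3·(-1) + e_4·(0) = 0
T: e_1·(0) + e_2·(-2) + e_3·(-1) + e_4·(-1) = 0
Solving this homogeneous linear system for the smallest-integer solution (first nonzero entry positive) gives (1, -1, 1, 1).

(1, -1, 1, 1)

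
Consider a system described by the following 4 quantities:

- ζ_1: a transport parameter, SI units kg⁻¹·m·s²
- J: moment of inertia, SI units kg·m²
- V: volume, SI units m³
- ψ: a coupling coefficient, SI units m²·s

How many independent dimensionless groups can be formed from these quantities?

There are 4 variables and 3 base dimensions (M, L, T).
The dimension matrix has rank 3.
Independent dimensionless groups: 4 − 3 = 1.

1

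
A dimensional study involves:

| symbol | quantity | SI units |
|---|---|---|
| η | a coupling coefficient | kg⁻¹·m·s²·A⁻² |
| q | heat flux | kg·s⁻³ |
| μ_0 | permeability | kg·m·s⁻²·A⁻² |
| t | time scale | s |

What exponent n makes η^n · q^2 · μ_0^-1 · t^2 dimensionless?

Balance the M exponent: (-1)·n from η, plus 2·(1) − (1) + 2·(0) = 1 from the rest, must sum to zero.
−n + 1 = 0, so n = 1.

1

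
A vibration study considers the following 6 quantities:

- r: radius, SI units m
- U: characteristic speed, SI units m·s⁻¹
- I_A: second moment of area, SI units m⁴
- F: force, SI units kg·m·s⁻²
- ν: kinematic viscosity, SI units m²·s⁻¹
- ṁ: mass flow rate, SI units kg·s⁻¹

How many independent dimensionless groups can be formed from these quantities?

3

There are 6 variables and 3 base dimensions (M, L, T).
The dimension matrix has rank 3.
Independent dimensionless groups: 6 − 3 = 3.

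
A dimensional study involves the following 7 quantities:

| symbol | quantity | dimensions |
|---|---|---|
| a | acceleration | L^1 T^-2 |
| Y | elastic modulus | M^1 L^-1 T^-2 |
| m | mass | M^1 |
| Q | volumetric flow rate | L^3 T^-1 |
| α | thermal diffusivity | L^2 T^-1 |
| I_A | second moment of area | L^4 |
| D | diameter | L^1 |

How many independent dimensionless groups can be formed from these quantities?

4

There are 7 variables and 3 base dimensions (M, L, T).
The dimension matrix has rank 3.
Independent dimensionless groups: 7 − 3 = 4.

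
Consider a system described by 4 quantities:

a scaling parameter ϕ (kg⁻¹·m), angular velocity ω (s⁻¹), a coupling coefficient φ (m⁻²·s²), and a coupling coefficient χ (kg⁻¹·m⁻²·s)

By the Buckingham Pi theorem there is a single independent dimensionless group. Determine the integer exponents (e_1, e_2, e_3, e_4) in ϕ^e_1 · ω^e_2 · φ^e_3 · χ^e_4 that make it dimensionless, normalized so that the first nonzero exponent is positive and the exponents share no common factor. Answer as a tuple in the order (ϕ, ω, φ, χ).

(2, 4, 3, -2)

M: e_1·(-1) + e_2·(0) + e_3·(0) + e_4·(-1) = 0
L: e_1·(1) + e_2·(0) + e_3·(-2) + e_4·(-2) = 0
T: e_1·(0) + e_2·(-1) + e_3·(2) + e_4·(1) = 0
Solving this homogeneous linear system for the smallest-integer solution (first nonzero entry positive) gives (2, 4, 3, -2).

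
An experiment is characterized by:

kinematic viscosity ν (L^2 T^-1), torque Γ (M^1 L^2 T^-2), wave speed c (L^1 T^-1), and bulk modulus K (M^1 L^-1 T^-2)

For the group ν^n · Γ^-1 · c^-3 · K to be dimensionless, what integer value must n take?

Balance the L exponent: (2)·n from ν, plus −(2) − 3·(1) + (-1) = -6 from the rest, must sum to zero.
2n − 6 = 0, so n = 3.

3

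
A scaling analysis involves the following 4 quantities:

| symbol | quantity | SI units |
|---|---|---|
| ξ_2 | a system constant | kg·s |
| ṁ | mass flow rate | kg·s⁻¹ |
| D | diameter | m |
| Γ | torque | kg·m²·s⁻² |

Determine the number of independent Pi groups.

1

There are 4 variables and 3 base dimensions (M, L, T).
The dimension matrix has rank 3.
Independent dimensionless groups: 4 − 3 = 1.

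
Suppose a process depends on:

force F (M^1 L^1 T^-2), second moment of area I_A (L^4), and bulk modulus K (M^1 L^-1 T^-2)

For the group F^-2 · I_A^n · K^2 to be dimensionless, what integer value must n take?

1

Balance the L exponent: (4)·n from I_A, plus −2·(1) + 2·(-1) = -4 from the rest, must sum to zero.
4n − 4 = 0, so n = 1.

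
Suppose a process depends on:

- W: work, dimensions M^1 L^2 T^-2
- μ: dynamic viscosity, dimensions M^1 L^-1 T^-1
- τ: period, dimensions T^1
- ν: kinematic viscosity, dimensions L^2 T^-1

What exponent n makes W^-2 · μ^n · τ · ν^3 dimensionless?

Balance the M exponent: (1)·n from μ, plus −2·(1) + (0) + 3·(0) = -2 from the rest, must sum to zero.
n − 2 = 0, so n = 2.

2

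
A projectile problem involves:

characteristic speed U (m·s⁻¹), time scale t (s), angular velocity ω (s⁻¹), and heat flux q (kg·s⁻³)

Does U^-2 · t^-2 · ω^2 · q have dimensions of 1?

no

Sum the exponent of each base dimension across the product:
  M: −2·[U]_M − 2·[t]_M + 2·[ω]_M + [q]_M = −2·(0) − 2·(0) + 2·(0) + (1) = 1
  L: −2·[U]_L − 2·[t]_L + 2·[ω]_L + [q]_L = −2·(1) − 2·(0) + 2·(0) + (0) = -2
  T: −2·[U]_T − 2·[t]_T + 2·[ω]_T + [q]_T = −2·(-1) − 2·(1) + 2·(-1) + (-3) = -5
Net dimensions [M L⁻² T⁻⁵] ≠ [1] — not dimensionless.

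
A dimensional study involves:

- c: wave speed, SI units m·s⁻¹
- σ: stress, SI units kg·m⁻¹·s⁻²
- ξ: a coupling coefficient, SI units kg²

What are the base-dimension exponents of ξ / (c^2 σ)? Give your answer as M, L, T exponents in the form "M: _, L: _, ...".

Collect each base-dimension exponent across the product:
  M: −2·(0) − (1) + (2) = 1
  L: −2·(1) − (-1) + (0) = -1
  T: −2·(-1) − (-2) + (0) = 4
So the dimensions are [M L⁻¹ T⁴].

M: 1, L: -1, T: 4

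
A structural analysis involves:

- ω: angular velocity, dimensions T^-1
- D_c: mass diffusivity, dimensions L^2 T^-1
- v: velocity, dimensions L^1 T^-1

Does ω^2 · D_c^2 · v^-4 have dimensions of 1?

yes

Sum the exponent of each base dimension across the product:
  L: 2·[ω]_L + 2·[D_c]_L − 4·[v]_L = 2·(0) + 2·(2) − 4·(1) = 0
  T: 2·[ω]_T + 2·[D_c]_T − 4·[v]_T = 2·(-1) + 2·(-1) − 4·(-1) = 0
All base exponents vanish — dimensionless.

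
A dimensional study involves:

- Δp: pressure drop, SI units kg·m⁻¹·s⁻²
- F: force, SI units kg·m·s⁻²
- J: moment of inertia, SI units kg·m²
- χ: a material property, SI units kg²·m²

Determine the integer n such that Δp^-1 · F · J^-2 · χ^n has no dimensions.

Balance the M exponent: (2)·n from χ, plus −(1) + (1) − 2·(1) = -2 from the rest, must sum to zero.
2n − 2 = 0, so n = 1.

1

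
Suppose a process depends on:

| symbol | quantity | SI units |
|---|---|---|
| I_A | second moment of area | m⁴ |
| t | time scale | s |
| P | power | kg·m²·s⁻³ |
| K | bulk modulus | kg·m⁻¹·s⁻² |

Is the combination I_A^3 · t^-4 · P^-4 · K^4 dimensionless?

yes

Sum the exponent of each base dimension across the product:
  M: 3·[I_A]_M − 4·[t]_M − 4·[P]_M + 4·[K]_M = 3·(0) − 4·(0) − 4·(1) + 4·(1) = 0
  L: 3·[I_A]_L − 4·[t]_L − 4·[P]_L + 4·[K]_L = 3·(4) − 4·(0) − 4·(2) + 4·(-1) = 0
  T: 3·[I_A]_T − 4·[t]_T − 4·[P]_T + 4·[K]_T = 3·(0) − 4·(1) − 4·(-3) + 4·(-2) = 0
  Θ: 3·[I_A]_Θ − 4·[t]_Θ − 4·[P]_Θ + 4·[K]_Θ = 3·(0) − 4·(0) − 4·(0) + 4·(0) = 0
All base exponents vanish — dimensionless.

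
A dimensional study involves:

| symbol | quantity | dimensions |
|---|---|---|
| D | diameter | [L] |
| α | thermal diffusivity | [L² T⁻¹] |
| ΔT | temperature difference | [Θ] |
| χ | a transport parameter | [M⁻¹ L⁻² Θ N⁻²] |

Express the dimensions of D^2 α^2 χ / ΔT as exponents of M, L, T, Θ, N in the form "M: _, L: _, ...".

Collect each base-dimension exponent across the product:
  M: 2·(0) + 2·(0) − (0) + (-1) = -1
  L: 2·(1) + 2·(2) − (0) + (-2) = 4
  T: 2·(0) + 2·(-1) − (0) + (0) = -2
  Θ: 2·(0) + 2·(0) − (1) + (1) = 0
  N: 2·(0) + 2·(0) − (0) + (-2) = -2
So the dimensions are [M⁻¹ L⁴ T⁻² N⁻²].

M: -1, L: 4, T: -2, Θ: 0, N: -2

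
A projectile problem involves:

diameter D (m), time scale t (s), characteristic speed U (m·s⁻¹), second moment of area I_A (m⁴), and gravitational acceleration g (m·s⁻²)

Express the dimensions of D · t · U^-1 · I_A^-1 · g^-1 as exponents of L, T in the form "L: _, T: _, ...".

L: -5, T: 4

Collect each base-dimension exponent across the product:
  L: (1) + (0) − (1) − (4) − (1) = -5
  T: (0) + (1) − (-1) − (0) − (-2) = 4
So the dimensions are [L⁻⁵ T⁴].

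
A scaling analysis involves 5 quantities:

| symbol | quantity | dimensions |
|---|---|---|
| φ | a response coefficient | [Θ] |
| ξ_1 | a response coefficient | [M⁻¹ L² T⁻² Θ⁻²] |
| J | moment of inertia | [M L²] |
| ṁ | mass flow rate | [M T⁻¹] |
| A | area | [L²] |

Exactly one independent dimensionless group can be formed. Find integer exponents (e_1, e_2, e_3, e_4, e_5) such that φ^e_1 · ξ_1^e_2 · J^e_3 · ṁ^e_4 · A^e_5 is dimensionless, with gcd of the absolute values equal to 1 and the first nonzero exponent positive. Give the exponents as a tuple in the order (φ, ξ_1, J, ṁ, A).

M: e_1·(0) + e_2·(-1) + e_3·(1) + e_4·(1) + e_5·(0) = 0
L: e_1·(0) + e_2·(2) + e_3·(2) + e_4·(0) + e_5·(2) = 0
T: e_1·(0) + e_2·(-2) + e_3·(0) + e_4·(-1) + e_5·(0) = 0
Θ: e_1·(1) + e_2·(-2) + e_3·(0) + e_4·(0) + e_5·(0) = 0
Solving this homogeneous linear system for the smallest-integer solution (first nonzero entry positive) gives (2, 1, 3, -2, -4).

(2, 1, 3, -2, -4)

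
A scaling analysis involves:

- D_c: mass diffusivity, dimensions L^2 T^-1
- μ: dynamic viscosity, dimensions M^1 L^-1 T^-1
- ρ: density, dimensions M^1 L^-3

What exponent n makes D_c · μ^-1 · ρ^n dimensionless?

Balance the M exponent: (1)·n from ρ, plus (0) − (1) = -1 from the rest, must sum to zero.
n − 1 = 0, so n = 1.

1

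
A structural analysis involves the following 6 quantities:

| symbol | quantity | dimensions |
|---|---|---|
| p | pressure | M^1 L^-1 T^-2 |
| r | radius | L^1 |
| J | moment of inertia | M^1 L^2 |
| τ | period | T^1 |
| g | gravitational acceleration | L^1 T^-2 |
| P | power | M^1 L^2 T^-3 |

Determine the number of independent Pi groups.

There are 6 variables and 3 base dimensions (M, L, T).
The dimension matrix has rank 3.
Independent dimensionless groups: 6 − 3 = 3.

3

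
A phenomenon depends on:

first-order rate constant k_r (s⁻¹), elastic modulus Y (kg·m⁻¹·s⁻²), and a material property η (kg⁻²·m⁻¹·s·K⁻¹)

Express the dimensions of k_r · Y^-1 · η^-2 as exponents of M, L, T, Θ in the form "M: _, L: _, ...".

M: 3, L: 3, T: -1, Θ: 2

Collect each base-dimension exponent across the product:
  M: (0) − (1) − 2·(-2) = 3
  L: (0) − (-1) − 2·(-1) = 3
  T: (-1) − (-2) − 2·(1) = -1
  Θ: (0) − (0) − 2·(-1) = 2
So the dimensions are [M³ L³ T⁻¹ Θ²].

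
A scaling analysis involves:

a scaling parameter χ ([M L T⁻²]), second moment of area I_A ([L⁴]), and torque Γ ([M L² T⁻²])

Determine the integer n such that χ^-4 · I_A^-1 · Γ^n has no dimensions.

Balance the M exponent: (1)·n from Γ, plus −4·(1) − (0) = -4 from the rest, must sum to zero.
n − 4 = 0, so n = 4.

4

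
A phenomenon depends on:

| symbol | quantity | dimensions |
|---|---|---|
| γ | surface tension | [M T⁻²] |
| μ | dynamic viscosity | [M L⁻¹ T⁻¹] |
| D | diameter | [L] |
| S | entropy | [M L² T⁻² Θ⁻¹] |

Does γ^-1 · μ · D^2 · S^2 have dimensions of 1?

no

Sum the exponent of each base dimension across the product:
  M: −[γ]_M + [μ]_M + 2·[D]_M + 2·[S]_M = −(1) + (1) + 2·(0) + 2·(1) = 2
  L: −[γ]_L + [μ]_L + 2·[D]_L + 2·[S]_L = −(0) + (-1) + 2·(1) + 2·(2) = 5
  T: −[γ]_T + [μ]_T + 2·[D]_T + 2·[S]_T = −(-2) + (-1) + 2·(0) + 2·(-2) = -3
  Θ: −[γ]_Θ + [μ]_Θ + 2·[D]_Θ + 2·[S]_Θ = −(0) + (0) + 2·(0) + 2·(-1) = -2
Net dimensions [M² L⁵ T⁻³ Θ⁻²] ≠ [1] — not dimensionless.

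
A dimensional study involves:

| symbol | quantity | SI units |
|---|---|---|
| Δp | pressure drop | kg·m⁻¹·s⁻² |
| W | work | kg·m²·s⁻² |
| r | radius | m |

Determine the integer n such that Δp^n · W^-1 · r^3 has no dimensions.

1

Balance the M exponent: (1)·n from Δp, plus −(1) + 3·(0) = -1 from the rest, must sum to zero.
n − 1 = 0, so n = 1.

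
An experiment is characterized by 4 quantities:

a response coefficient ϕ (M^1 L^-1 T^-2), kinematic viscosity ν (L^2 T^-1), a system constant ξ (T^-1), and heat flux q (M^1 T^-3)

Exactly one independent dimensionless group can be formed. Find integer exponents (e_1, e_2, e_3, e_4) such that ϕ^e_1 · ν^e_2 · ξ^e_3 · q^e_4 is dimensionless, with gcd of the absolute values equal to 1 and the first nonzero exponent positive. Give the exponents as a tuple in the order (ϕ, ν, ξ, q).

(2, 1, 1, -2)

M: e_1·(1) + e_2·(0) + e_3·(0) + e_4·(1) = 0
L: e_1·(-1) + e_2·(2) + e_3·(0) + e_4·(0) = 0
T: e_1·(-2) + e_2·(-1) + e_3·(-1) + e_4·(-3) = 0
Solving this homogeneous linear system for the smallest-integer solution (first nonzero entry positive) gives (2, 1, 1, -2).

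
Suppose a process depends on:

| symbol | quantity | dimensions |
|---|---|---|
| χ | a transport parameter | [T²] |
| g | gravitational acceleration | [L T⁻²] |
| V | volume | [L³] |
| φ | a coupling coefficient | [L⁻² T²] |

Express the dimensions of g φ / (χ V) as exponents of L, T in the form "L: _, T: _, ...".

Collect each base-dimension exponent across the product:
  L: −(0) + (1) − (3) + (-2) = -4
  T: −(2) + (-2) − (0) + (2) = -2
So the dimensions are [L⁻⁴ T⁻²].

L: -4, T: -2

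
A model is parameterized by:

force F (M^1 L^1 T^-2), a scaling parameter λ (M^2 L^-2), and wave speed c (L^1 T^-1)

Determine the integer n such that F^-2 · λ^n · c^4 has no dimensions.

1

Balance the M exponent: (2)·n from λ, plus −2·(1) + 4·(0) = -2 from the rest, must sum to zero.
2n − 2 = 0, so n = 1.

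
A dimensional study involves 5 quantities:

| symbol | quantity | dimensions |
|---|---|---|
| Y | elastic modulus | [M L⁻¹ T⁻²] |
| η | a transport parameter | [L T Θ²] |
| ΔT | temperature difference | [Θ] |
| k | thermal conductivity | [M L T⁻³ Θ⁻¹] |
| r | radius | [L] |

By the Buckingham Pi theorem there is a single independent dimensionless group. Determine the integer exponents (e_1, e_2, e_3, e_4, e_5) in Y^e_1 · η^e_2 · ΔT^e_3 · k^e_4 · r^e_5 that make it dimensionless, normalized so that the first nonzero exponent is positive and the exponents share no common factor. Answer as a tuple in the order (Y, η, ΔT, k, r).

(1, -1, 1, -1, 3)

M: e_1·(1) + e_2·(0) + e_3·(0) + e_4·(1) + e_5·(0) = 0
L: e_1·(-1) + e_2·(1) + e_3·(0) + e_4·(1) + e_5·(1) = 0
T: e_1·(-2) + e_2·(1) + e_3·(0) + e_4·(-3) + e_5·(0) = 0
Θ: e_1·(0) + e_2·(2) + e_3·(1) + e_4·(-1) + e_5·(0) = 0
Solving this homogeneous linear system for the smallest-integer solution (first nonzero entry positive) gives (1, -1, 1, -1, 3).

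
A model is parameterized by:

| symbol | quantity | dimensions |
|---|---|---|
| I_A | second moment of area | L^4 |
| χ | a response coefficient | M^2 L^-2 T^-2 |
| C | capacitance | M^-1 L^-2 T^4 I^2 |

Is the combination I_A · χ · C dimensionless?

Sum the exponent of each base dimension across the product:
  M: [I_A]_M + [χ]_M + [C]_M = (0) + (2) + (-1) = 1
  L: [I_A]_L + [χ]_L + [C]_L = (4) + (-2) + (-2) = 0
  T: [I_A]_T + [χ]_T + [C]_T = (0) + (-2) + (4) = 2
  I: [I_A]_I + [χ]_I + [C]_I = (0) + (0) + (2) = 2
Net dimensions [M T² I²] ≠ [1] — not dimensionless.

no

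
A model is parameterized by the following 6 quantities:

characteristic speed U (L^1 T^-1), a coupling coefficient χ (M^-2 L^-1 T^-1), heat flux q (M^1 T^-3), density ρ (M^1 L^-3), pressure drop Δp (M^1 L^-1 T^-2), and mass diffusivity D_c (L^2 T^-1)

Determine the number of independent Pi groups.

3

There are 6 variables and 3 base dimensions (M, L, T).
The dimension matrix has rank 3.
Independent dimensionless groups: 6 − 3 = 3.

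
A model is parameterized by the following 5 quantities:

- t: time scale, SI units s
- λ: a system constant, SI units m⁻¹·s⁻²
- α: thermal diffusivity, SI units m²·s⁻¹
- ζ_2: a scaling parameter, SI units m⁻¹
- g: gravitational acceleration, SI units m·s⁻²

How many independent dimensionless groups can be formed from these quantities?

3

There are 5 variables and 2 base dimensions (L, T).
The dimension matrix has rank 2.
Independent dimensionless groups: 5 − 2 = 3.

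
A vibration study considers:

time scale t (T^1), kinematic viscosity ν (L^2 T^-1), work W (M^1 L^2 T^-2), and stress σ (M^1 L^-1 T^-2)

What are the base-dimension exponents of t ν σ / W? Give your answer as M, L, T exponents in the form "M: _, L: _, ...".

Collect each base-dimension exponent across the product:
  M: (0) + (0) − (1) + (1) = 0
  L: (0) + (2) − (2) + (-1) = -1
  T: (1) + (-1) − (-2) + (-2) = 0
So the dimensions are [L⁻¹].

M: 0, L: -1, T: 0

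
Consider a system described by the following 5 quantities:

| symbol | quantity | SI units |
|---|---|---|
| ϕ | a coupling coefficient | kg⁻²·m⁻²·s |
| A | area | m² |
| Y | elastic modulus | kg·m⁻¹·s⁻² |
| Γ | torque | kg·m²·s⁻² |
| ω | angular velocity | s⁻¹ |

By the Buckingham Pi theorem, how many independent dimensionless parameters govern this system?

There are 5 variables and 3 base dimensions (M, L, T).
The dimension matrix has rank 3.
Independent dimensionless groups: 5 − 3 = 2.

2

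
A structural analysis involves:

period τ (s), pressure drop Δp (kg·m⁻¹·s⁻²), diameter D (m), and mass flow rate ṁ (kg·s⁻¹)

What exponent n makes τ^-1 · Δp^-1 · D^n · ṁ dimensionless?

Balance the L exponent: (1)·n from D, plus −(0) − (-1) + (0) = 1 from the rest, must sum to zero.
n + 1 = 0, so n = -1.

-1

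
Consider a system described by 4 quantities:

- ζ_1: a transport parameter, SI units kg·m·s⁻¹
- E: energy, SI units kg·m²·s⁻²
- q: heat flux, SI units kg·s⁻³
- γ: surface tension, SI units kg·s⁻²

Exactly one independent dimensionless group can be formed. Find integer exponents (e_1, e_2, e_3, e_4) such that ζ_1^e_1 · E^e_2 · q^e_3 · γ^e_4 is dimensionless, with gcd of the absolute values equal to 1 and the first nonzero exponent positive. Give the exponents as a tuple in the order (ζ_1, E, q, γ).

(2, -1, 2, -3)

M: e_1·(1) + e_2·(1) + e_3·(1) + e_4·(1) = 0
L: e_1·(1) + e_2·(2) + e_3·(0) + e_4·(0) = 0
T: e_1·(-1) + e_2·(-2) + e_3·(-3) + e_4·(-2) = 0
Solving this homogeneous linear system for the smallest-integer solution (first nonzero entry positive) gives (2, -1, 2, -3).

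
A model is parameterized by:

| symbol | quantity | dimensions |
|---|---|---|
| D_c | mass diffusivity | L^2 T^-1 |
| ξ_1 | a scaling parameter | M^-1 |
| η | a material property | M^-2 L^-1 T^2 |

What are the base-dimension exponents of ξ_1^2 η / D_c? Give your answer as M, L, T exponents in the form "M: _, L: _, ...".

Collect each base-dimension exponent across the product:
  M: −(0) + 2·(-1) + (-2) = -4
  L: −(2) + 2·(0) + (-1) = -3
  T: −(-1) + 2·(0) + (2) = 3
So the dimensions are [M⁻⁴ L⁻³ T³].

M: -4, L: -3, T: 3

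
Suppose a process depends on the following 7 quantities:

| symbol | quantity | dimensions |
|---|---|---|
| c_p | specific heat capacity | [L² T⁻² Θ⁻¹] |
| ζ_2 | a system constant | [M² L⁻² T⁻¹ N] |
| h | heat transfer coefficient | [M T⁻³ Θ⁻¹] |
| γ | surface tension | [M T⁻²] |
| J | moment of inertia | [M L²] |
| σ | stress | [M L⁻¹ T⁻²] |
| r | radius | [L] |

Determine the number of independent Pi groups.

2

There are 7 variables and 5 base dimensions (M, L, T, Θ, N).
The dimension matrix has rank 5.
Independent dimensionless groups: 7 − 5 = 2.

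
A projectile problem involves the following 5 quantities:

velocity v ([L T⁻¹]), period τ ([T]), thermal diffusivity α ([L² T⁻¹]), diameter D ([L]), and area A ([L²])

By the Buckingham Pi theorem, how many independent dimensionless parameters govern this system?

3

There are 5 variables and 2 base dimensions (L, T).
The dimension matrix has rank 2.
Independent dimensionless groups: 5 − 2 = 3.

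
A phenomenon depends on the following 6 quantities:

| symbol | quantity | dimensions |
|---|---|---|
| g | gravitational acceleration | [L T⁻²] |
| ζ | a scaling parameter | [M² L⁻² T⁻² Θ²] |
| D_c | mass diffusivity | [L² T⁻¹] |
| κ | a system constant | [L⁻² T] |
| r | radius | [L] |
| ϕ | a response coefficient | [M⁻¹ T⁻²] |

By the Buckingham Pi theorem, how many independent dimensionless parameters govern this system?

There are 6 variables and 4 base dimensions (M, L, T, Θ).
The dimension matrix has rank 4.
Independent dimensionless groups: 6 − 4 = 2.

2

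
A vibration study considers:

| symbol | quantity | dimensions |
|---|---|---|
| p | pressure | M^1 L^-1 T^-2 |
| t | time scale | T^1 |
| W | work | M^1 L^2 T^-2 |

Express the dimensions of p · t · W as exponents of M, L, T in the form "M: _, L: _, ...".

Collect each base-dimension exponent across the product:
  M: (1) + (0) + (1) = 2
  L: (-1) + (0) + (2) = 1
  T: (-2) + (1) + (-2) = -3
So the dimensions are [M² L T⁻³].

M: 2, L: 1, T: -3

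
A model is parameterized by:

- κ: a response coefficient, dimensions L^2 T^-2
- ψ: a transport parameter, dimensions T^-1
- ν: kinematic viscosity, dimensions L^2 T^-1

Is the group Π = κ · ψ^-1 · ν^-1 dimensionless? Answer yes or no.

yes

Sum the exponent of each base dimension across the product:
  L: [κ]_L − [ψ]_L − [ν]_L = (2) − (0) − (2) = 0
  T: [κ]_T − [ψ]_T − [ν]_T = (-2) − (-1) − (-1) = 0
All base exponents vanish — dimensionless.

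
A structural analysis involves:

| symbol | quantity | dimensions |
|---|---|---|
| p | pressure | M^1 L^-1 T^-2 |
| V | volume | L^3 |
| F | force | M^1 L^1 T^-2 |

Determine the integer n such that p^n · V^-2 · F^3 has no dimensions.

-3

Balance the M exponent: (1)·n from p, plus −2·(0) + 3·(1) = 3 from the rest, must sum to zero.
n + 3 = 0, so n = -3.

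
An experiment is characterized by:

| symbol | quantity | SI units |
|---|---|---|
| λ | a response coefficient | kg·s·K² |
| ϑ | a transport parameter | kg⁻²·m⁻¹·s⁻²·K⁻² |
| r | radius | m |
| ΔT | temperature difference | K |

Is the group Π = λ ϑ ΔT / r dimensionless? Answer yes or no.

no

Sum the exponent of each base dimension across the product:
  M: [λ]_M + [ϑ]_M − [r]_M + [ΔT]_M = (1) + (-2) − (0) + (0) = -1
  L: [λ]_L + [ϑ]_L − [r]_L + [ΔT]_L = (0) + (-1) − (1) + (0) = -2
  T: [λ]_T + [ϑ]_T − [r]_T + [ΔT]_T = (1) + (-2) − (0) + (0) = -1
  Θ: [λ]_Θ + [ϑ]_Θ − [r]_Θ + [ΔT]_Θ = (2) + (-2) − (0) + (1) = 1
Net dimensions [M⁻¹ L⁻² T⁻¹ Θ] ≠ [1] — not dimensionless.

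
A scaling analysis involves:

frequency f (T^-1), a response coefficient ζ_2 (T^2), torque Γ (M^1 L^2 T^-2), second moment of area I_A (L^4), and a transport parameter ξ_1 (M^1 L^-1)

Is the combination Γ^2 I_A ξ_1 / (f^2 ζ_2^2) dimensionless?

Sum the exponent of each base dimension across the product:
  M: −2·[f]_M − 2·[ζ_2]_M + 2·[Γ]_M + [I_A]_M + [ξ_1]_M = −2·(0) − 2·(0) + 2·(1) + (0) + (1) = 3
  L: −2·[f]_L − 2·[ζ_2]_L + 2·[Γ]_L + [I_A]_L + [ξ_1]_L = −2·(0) − 2·(0) + 2·(2) + (4) + (-1) = 7
  T: −2·[f]_T − 2·[ζ_2]_T + 2·[Γ]_T + [I_A]_T + [ξ_1]_T = −2·(-1) − 2·(2) + 2·(-2) + (0) + (0) = -6
Net dimensions [M³ L⁷ T⁻⁶] ≠ [1] — not dimensionless.

no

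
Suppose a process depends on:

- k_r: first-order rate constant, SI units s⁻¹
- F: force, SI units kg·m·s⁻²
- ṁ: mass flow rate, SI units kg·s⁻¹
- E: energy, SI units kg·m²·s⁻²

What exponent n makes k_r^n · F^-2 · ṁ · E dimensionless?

Balance the T exponent: (-1)·n from k_r, plus −2·(-2) + (-1) + (-2) = 1 from the rest, must sum to zero.
−n + 1 = 0, so n = 1.

1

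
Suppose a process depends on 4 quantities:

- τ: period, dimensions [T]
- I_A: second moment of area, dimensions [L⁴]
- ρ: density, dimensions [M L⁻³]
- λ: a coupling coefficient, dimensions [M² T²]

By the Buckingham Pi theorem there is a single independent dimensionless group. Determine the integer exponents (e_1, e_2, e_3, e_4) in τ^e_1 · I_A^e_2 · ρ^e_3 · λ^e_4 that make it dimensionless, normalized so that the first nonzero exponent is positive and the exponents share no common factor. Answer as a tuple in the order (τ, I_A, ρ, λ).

M: e_1·(0) + e_2·(0) + e_3·(1) + e_4·(2) = 0
L: e_1·(0) + e_2·(4) + e_3·(-3) + e_4·(0) = 0
T: e_1·(1) + e_2·(0) + e_3·(0) + e_4·(2) = 0
Solving this homogeneous linear system for the smallest-integer solution (first nonzero entry positive) gives (4, 3, 4, -2).

(4, 3, 4, -2)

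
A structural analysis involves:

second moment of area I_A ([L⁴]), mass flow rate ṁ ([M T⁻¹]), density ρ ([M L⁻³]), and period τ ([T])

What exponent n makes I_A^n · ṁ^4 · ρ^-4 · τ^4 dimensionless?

-3

Balance the L exponent: (4)·n from I_A, plus 4·(0) − 4·(-3) + 4·(0) = 12 from the rest, must sum to zero.
4n + 12 = 0, so n = -3.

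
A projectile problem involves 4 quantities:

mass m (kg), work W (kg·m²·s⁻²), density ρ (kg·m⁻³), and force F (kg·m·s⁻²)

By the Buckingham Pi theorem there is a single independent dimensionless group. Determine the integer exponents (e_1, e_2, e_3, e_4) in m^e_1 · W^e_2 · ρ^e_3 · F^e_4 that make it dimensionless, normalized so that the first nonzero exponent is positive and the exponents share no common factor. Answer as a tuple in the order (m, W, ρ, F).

(1, -3, -1, 3)

M: e_1·(1) + e_2·(1) + e_3·(1) + e_4·(1) = 0
L: e_1·(0) + e_2·(2) + e_3·(-3) + e_4·(1) = 0
T: e_1·(0) + e_2·(-2) + e_3·(0) + e_4·(-2) = 0
Solving this homogeneous linear system for the smallest-integer solution (first nonzero entry positive) gives (1, -3, -1, 3).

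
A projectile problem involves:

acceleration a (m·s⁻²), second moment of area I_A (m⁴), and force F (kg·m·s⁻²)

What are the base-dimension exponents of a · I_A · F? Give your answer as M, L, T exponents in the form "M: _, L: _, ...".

Collect each base-dimension exponent across the product:
  M: (0) + (0) + (1) = 1
  L: (1) + (4) + (1) = 6
  T: (-2) + (0) + (-2) = -4
So the dimensions are [M L⁶ T⁻⁴].

M: 1, L: 6, T: -4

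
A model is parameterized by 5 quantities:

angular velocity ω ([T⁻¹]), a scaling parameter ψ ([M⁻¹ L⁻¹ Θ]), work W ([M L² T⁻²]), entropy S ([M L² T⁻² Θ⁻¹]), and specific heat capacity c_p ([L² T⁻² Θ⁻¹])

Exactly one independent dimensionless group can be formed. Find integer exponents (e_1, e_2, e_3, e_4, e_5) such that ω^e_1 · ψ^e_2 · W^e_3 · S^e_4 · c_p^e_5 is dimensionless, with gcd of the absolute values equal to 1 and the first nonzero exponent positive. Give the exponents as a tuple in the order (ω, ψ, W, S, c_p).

(2, -2, 1, -3, 1)

M: e_1·(0) + e_2·(-1) + e_3·(1) + e_4·(1) + e_5·(0) = 0
L: e_1·(0) + e_2·(-1) + e_3·(2) + e_4·(2) + e_5·(2) = 0
T: e_1·(-1) + e_2·(0) + e_3·(-2) + e_4·(-2) + e_5·(-2) = 0
Θ: e_1·(0) + e_2·(1) + e_3·(0) + e_4·(-1) + e_5·(-1) = 0
Solving this homogeneous linear system for the smallest-integer solution (first nonzero entry positive) gives (2, -2, 1, -3, 1).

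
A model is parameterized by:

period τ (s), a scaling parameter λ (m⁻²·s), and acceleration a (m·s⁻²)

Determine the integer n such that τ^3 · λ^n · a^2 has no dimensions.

1

Balance the L exponent: (-2)·n from λ, plus 3·(0) + 2·(1) = 2 from the rest, must sum to zero.
-2n + 2 = 0, so n = 1.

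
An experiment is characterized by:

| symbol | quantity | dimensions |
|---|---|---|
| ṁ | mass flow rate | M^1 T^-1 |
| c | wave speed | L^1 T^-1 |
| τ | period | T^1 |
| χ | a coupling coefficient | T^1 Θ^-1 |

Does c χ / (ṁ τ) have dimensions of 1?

Sum the exponent of each base dimension across the product:
  M: −[ṁ]_M + [c]_M − [τ]_M + [χ]_M = −(1) + (0) − (0) + (0) = -1
  L: −[ṁ]_L + [c]_L − [τ]_L + [χ]_L = −(0) + (1) − (0) + (0) = 1
  T: −[ṁ]_T + [c]_T − [τ]_T + [χ]_T = −(-1) + (-1) − (1) + (1) = 0
  Θ: −[ṁ]_Θ + [c]_Θ − [τ]_Θ + [χ]_Θ = −(0) + (0) − (0) + (-1) = -1
Net dimensions [M⁻¹ L Θ⁻¹] ≠ [1] — not dimensionless.

no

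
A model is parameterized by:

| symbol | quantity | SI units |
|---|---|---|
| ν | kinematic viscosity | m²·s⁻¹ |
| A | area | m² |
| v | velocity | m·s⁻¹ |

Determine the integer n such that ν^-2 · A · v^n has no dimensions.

2

Balance the L exponent: (1)·n from v, plus −2·(2) + (2) = -2 from the rest, must sum to zero.
n − 2 = 0, so n = 2.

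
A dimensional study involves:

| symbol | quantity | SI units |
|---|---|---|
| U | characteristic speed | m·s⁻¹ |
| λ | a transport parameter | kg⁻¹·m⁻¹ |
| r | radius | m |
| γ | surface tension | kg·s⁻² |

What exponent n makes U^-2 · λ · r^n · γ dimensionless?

Balance the L exponent: (1)·n from r, plus −2·(1) + (-1) + (0) = -3 from the rest, must sum to zero.
n − 3 = 0, so n = 3.

3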